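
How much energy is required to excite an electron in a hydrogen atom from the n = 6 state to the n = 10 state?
0.24188 eV

The energy levels of a hydrogen-like atom are E_n = -13.6057 eV / n².

Energy at n = 6: E_6 = -13.6057 / 6² = -0.37793611 eV
Energy at n = 10: E_10 = -13.6057 / 10² = -0.13605700 eV

The excitation energy is the difference:
ΔE = E_10 - E_6
ΔE = -0.13605700 - (-0.37793611)
ΔE = 0.24188 eV

Since this is positive, energy must be absorbed (photon absorption).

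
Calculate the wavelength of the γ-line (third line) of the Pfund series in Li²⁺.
415.39151 nm

The lines of a series are numbered from the longest wavelength (smallest ΔE) outward; the third line is the transition from n = n_f + 3 to n_f.
The Pfund series has all transitions ending at n_f = 5.

For Li²⁺ (Z = 3), the third line (γ-line) is the jump from n = 8 to n = 5:
E_8 = -13.6057 × 3² / 8² = -1.913301563 eV
E_5 = -13.6057 × 3² / 5² = -4.898052000 eV
ΔE = E_8 - E_5 = 2.984750437 eV

λ = hc/E = 1239.84 eV·nm / 2.984750437 eV
λ = 415.39151 nm

This is the γ-line of the Pfund series in Li²⁺.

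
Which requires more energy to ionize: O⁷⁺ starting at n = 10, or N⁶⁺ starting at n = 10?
O⁷⁺ at n = 10 (E = -8.708 eV)

Using E_n = -13.6057 Z² / n² eV:

O⁷⁺ (Z = 8) at n = 10:
E = -13.6057 × 8² / 10² = -13.6057 × 64 / 100 = -8.707648 eV

N⁶⁺ (Z = 7) at n = 10:
E = -13.6057 × 7² / 10² = -13.6057 × 49 / 100 = -6.666793 eV

Since -8.707648 eV < -6.666793 eV,
O⁷⁺ at n = 10 is more tightly bound (requires more energy to ionize).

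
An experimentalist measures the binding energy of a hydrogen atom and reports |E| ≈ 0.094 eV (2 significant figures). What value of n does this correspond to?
n = 12

The exact energy levels follow E_n = -13.6057 eV / n².

The measured value (-0.094 eV) is reported to only 2 significant figures, so we must test candidate n values and see which one matches to that precision.

Candidate energies:
  n = 10:  E = -13.6057/10² = -0.13606 eV
  n = 11:  E = -13.6057/11² = -0.11244 eV
  n = 12:  E = -13.6057/12² = -0.09448 eV  ← matches
  n = 13:  E = -13.6057/13² = -0.08051 eV
  n = 14:  E = -13.6057/14² = -0.06942 eV

Checking against the measurement of -0.094 eV (2 sig figs), only n = 12 agrees:
E_12 = -0.09448 eV, which rounds to -0.094 eV ✓

Therefore n = 12.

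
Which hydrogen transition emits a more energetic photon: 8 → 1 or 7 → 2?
8 → 1

Calculate the energy for each transition:

Transition 8 → 1:
ΔE₁ = |E_1 - E_8| = |-13.6057/1² - (-13.6057/8²)|
ΔE₁ = |-13.60570000 - (-0.21258906)| = 13.39311 eV

Transition 7 → 2:
ΔE₂ = |E_2 - E_7| = |-13.6057/2² - (-13.6057/7²)|
ΔE₂ = |-3.40142500 - (-0.27766735)| = 3.12376 eV

Since 13.39311 eV > 3.12376 eV, the transition 8 → 1 emits the more energetic photon.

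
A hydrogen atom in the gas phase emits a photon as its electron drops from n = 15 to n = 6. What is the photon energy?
0.3175 eV

The energy levels are E_n = -13.6057 eV / n².

Energy at n = 15: E_15 = -13.6057 / 15² = -0.0604698 eV
Energy at n = 6: E_6 = -13.6057 / 6² = -0.3779361 eV

For emission (electron falling to lower state), the photon energy is:
E_photon = E_15 - E_6 = |-0.0604698 - (-0.3779361)|
E_photon = 0.3175 eV

This energy is carried away by the emitted photon.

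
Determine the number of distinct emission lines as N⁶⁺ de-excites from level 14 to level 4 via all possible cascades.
55

The electron can occupy levels n = 4, 5, ..., 14 during de-excitation — that is m = 14 - 4 + 1 = 11 distinct levels.

The number of distinct spectral lines equals the number of ways to choose 2 of these m levels (each pair gives one possible emission transition):

Number of lines = m(m-1)/2 = 11×10/2 = 55

These correspond to all possible transitions between the 11 levels:
14 → 13, 14 → 12, 14 → 11, 14 → 10, 14 → 9, 14 → 8, 14 → 7, 14 → 6...

Each transition produces a photon with a unique energy (and thus wavelength). This count does not depend on Z.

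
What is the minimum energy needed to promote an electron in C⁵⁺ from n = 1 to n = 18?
488.293456 eV

The energy levels of a hydrogen-like atom are E_n = -13.6057 Z² eV / n².

Energy at n = 1: E_1 = -13.6057 × 6² / 1² = -489.805200000 eV
Energy at n = 18: E_18 = -13.6057 × 6² / 18² = -1.511744444 eV

The excitation energy is the difference:
ΔE = E_18 - E_1
ΔE = -1.511744444 - (-489.805200000)
ΔE = 488.293456 eV

Since this is positive, energy must be absorbed (photon absorption).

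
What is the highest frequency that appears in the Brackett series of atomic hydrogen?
2.0562e+14 Hz

The series limit corresponds to the transition from n = ∞ to n = 4.
This is the highest energy (shortest wavelength) transition in the Brackett series.

E_∞ = 0 eV
E_4 = -13.6057 / 4² = -0.85035625 eV

Energy at series limit:
ΔE = E_∞ - E_4 = 0 - (-0.85035625) = 0.85035625 eV
E = 0.85035625 eV × (1.602177 × 10⁻¹⁹ J/eV) = 1.362421e-19 J
f = E/h = 1.362421e-19 J / (6.62607 × 10⁻³⁴ J·s) = 2.0562e+14 Hz

This energy equals the ionization energy from the n = 4 state of hydrogen.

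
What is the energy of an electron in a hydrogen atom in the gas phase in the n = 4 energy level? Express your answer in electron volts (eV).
-0.8504 eV

The energy levels of a hydrogen-like atom are given by:
E_n = -13.6057 eV / n²

For n = 4:
E_4 = -13.6057 eV / 4²
E_4 = -13.6057 eV / 16
E_4 = -0.8504 eV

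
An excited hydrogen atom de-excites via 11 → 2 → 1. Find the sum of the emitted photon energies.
13.493256 eV

The energy levels of hydrogen are E_n = -13.6057 / n² eV.

First transition (11 → 2):
ΔE₁ = |E_2 - E_11|
ΔE₁ = |-3.401425000000 - (-0.112443801653)| = 3.288981198 eV

Second transition (2 → 1):
ΔE₂ = |E_1 - E_2|
ΔE₂ = |-13.605700000000 - (-3.401425000000)| = 10.204275000 eV

Total energy released:
E_total = ΔE₁ + ΔE₂ = 3.288981198 + 10.204275000 = 13.493256 eV

Note: This equals the direct transition 11 → 1: 13.493256 eV ✓
Energy is conserved regardless of the path taken.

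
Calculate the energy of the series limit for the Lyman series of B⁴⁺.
340.14250 eV

The series limit corresponds to the transition from n = ∞ to n = 1.
This is the highest energy (shortest wavelength) transition in the Lyman series.

E_∞ = 0 eV
E_1 = -13.6057 × 5² / 1² = -340.14250 eV

Energy at series limit:
ΔE = E_∞ - E_1 = 0 - (-340.14250) = 340.14250 eV

This energy equals the ionization energy from the n = 1 state of B⁴⁺.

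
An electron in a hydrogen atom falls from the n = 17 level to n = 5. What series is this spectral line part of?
Pfund series

The spectral series in hydrogen are named based on the final (lower) energy level:
- Lyman series: n_final = 1 (ultraviolet)
- Balmer series: n_final = 2 (visible/near-UV)
- Paschen series: n_final = 3 (infrared)
- Brackett series: n_final = 4 (infrared)
- Pfund series: n_final = 5 (far infrared)

Since this transition ends at n = 5, it belongs to the Pfund series.

For reference, this 17 → 5 line has photon energy
ΔE = 13.6057 eV × (1/5² - 1/17²) = 0.49714945 eV,
corresponding to wavelength λ = hc/ΔE = 1239.84 eV·nm / 0.49714945 eV = 2493.90 nm in the far infrared region.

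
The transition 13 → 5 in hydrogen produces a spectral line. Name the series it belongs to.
Pfund series

The spectral series in hydrogen are named based on the final (lower) energy level:
- Lyman series: n_final = 1 (ultraviolet)
- Balmer series: n_final = 2 (visible/near-UV)
- Paschen series: n_final = 3 (infrared)
- Brackett series: n_final = 4 (infrared)
- Pfund series: n_final = 5 (far infrared)

Since this transition ends at n = 5, it belongs to the Pfund series.

For reference, this 13 → 5 line has photon energy
ΔE = 13.6057 eV × (1/5² - 1/13²) = 0.46372090 eV,
corresponding to wavelength λ = hc/ΔE = 1239.84 eV·nm / 0.46372090 eV = 2673.68 nm in the far infrared region.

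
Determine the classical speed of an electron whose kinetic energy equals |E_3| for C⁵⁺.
4.38e+06 m/s (or 1.45947% of c)

The binding energy at n = 3 for C⁵⁺ is:
E_3 = -13.6057 × 6²/3² = -54.4228000 eV
|E_3| = 54.4228000 eV

Convert to Joules:
KE = 54.4228000 eV × (1.602177 × 10⁻¹⁹ J/eV) = 8.7195e-18 J

Using KE = ½mv²:
v = √(2·KE/m_e)
v = √(2 × 8.7195e-18 J / 9.10938 × 10⁻³¹ kg)
v = 4.38e+06 m/s

This is approximately 1.45947% the speed of light.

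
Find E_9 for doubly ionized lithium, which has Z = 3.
-1.51 eV

For hydrogen-like ions, the energy levels scale with Z²:
E_n = -13.6057 Z² / n² eV

For Li²⁺ (Z = 3) at n = 9:
E_9 = -13.6057 × 3² / 9²
E_9 = -13.6057 × 9 / 81
E_9 = -122.4513 / 81
E_9 = -1.51 eV

The energy is 9 times more negative than hydrogen at the same n due to the stronger nuclear charge.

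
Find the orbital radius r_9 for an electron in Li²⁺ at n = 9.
1.42878 nm (or 14.28778 Å)

The Bohr radius formula is:
r_n = n² a₀ / Z

where a₀ = 0.05291772 nm is the Bohr radius.

For Li²⁺ (Z = 3) at n = 9:
r_9 = 9² × 0.05291772 nm / 3
r_9 = 81 × 0.05291772 nm / 3
r_9 = 4.286335 nm / 3
r_9 = 1.42878 nm

The electron orbits at approximately 1.42878 nm from the nucleus.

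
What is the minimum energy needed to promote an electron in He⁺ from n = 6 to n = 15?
1.269865 eV

The energy levels of a hydrogen-like atom are E_n = -13.6057 Z² eV / n².

Energy at n = 6: E_6 = -13.6057 × 2² / 6² = -1.511744444 eV
Energy at n = 15: E_15 = -13.6057 × 2² / 15² = -0.241879111 eV

The excitation energy is the difference:
ΔE = E_15 - E_6
ΔE = -0.241879111 - (-1.511744444)
ΔE = 1.269865 eV

Since this is positive, energy must be absorbed (photon absorption).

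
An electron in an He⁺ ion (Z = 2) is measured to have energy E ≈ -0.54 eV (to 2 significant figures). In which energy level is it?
n = 10

The exact energy levels follow E_n = -13.6057 Z² / n² eV with Z = 2.

The measured value (-0.54 eV) is reported to only 2 significant figures, so we must test candidate n values and see which one matches to that precision.

Candidate energies:
  n = 8:  E = -13.6057 × 2² / 8² = -0.85036 eV
  n = 9:  E = -13.6057 × 2² / 9² = -0.67189 eV
  n = 10:  E = -13.6057 × 2² / 10² = -0.54423 eV  ← matches
  n = 11:  E = -13.6057 × 2² / 11² = -0.44978 eV
  n = 12:  E = -13.6057 × 2² / 12² = -0.37794 eV

Checking against the measurement of -0.54 eV (2 sig figs), only n = 10 agrees:
E_10 = -0.54423 eV, which rounds to -0.54 eV ✓

Therefore n = 10.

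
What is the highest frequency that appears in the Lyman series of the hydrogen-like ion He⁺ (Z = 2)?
1.3159e+16 Hz

The series limit corresponds to the transition from n = ∞ to n = 1.
This is the highest energy (shortest wavelength) transition in the Lyman series.

E_∞ = 0 eV
E_1 = -13.6057 × 2² / 1² = -54.422800 eV

Energy at series limit:
ΔE = E_∞ - E_1 = 0 - (-54.422800) = 54.422800 eV
E = 54.422800 eV × (1.602177 × 10⁻¹⁹ J/eV) = 8.719496e-18 J
f = E/h = 8.719496e-18 J / (6.62607 × 10⁻³⁴ J·s) = 1.3159e+16 Hz

This energy equals the ionization energy from the n = 1 state of He⁺.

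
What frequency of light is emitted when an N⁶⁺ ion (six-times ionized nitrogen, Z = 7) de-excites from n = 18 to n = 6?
3.980e+15 Hz

First, find the transition energy:
E_18 = -13.6057 × 7² / 18² = -2.05765216 eV
E_6 = -13.6057 × 7² / 6² = -18.51886944 eV
|ΔE| = |E_6 - E_18| = 16.46121728 eV

Convert to Joules: E = 16.46121728 eV × (1.602177 × 10⁻¹⁹ J/eV) = 2.63738e-18 J

Using E = hf:
f = E/h = 2.63738e-18 J / (6.62607 × 10⁻³⁴ J·s)
f = 3.980e+15 Hz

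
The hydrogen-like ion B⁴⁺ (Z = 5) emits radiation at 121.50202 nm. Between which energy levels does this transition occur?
n = 10 → n = 5

First, find the photon energy from the wavelength (hc = 1239.84 eV·nm):
E = hc/λ = 1239.84 eV·nm / 121.50202 nm = 10.204275 eV

The energy levels of B⁴⁺ satisfy E_n = -13.6057 × 5² / n² eV, so an emission n_i → n_f releases
ΔE = 13.6057 × 5² × (1/n_f² − 1/n_i²) eV.

Setting ΔE equal to the photon energy:
1/n_f² − 1/n_i² = 10.204275 / (13.6057 × 5²) = 0.030000000

Since 1/n_i² must be positive, we need 1/n_f² > 0.030000000, i.e. n_f ≤ 5. For each allowed n_f, solve n_i = (1/n_f² − 0.030000000)^(−1/2) and check whether it is a whole number:
  n_f = 1: 1/n_i² = 1.000000000 − 0.030000000 = 0.970000000 → n_i = 1.015  (not an integer) ✗
  n_f = 2: 1/n_i² = 0.250000000 − 0.030000000 = 0.220000000 → n_i = 2.132  (not an integer) ✗
  n_f = 3: 1/n_i² = 0.111111111 − 0.030000000 = 0.081111111 → n_i = 3.511  (not an integer) ✗
  n_f = 4: 1/n_i² = 0.062500000 − 0.030000000 = 0.032500000 → n_i = 5.547  (not an integer) ✗
  n_f = 5: 1/n_i² = 0.040000000 − 0.030000000 = 0.010000000 → n_i = 10.000  → integer, n_i = 10 ✓

Only n_f = 5 gives an integer upper level, n_i = 10.

The transition is from n = 10 to n = 5 (emission).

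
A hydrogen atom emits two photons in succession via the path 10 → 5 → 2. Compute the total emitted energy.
3.2654 eV

The energy levels of hydrogen are E_n = -13.6057 / n² eV.

First transition (10 → 5):
ΔE₁ = |E_5 - E_10|
ΔE₁ = |-0.5442280000 - (-0.1360570000)| = 0.4081710 eV

Second transition (5 → 2):
ΔE₂ = |E_2 - E_5|
ΔE₂ = |-3.4014250000 - (-0.5442280000)| = 2.8571970 eV

Total energy released:
E_total = ΔE₁ + ΔE₂ = 0.4081710 + 2.8571970 = 3.2654 eV

Note: This equals the direct transition 10 → 2: 3.2654 eV ✓
Energy is conserved regardless of the path taken.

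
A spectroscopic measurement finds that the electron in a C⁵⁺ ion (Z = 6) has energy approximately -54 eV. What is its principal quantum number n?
n = 3

The exact energy levels follow E_n = -13.6057 Z² / n² eV with Z = 6.

The measured value (-54 eV) is reported to only 2 significant figures, so we must test candidate n values and see which one matches to that precision.

Candidate energies:
  n = 1:  E = -13.6057 × 6² / 1² = -489.80520 eV
  n = 2:  E = -13.6057 × 6² / 2² = -122.45130 eV
  n = 3:  E = -13.6057 × 6² / 3² = -54.42280 eV  ← matches
  n = 4:  E = -13.6057 × 6² / 4² = -30.61283 eV
  n = 5:  E = -13.6057 × 6² / 5² = -19.59221 eV

Checking against the measurement of -54 eV (2 sig figs), only n = 3 agrees:
E_3 = -54.42280 eV, which rounds to -54 eV ✓

Therefore n = 3.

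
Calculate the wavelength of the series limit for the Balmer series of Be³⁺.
22.781628 nm

The series limit corresponds to the transition from n = ∞ to n = 2.
This is the highest energy (shortest wavelength) transition in the Balmer series.

E_∞ = 0 eV
E_2 = -13.6057 × 4² / 2² = -54.42280000 eV

Energy at series limit:
ΔE = E_∞ - E_2 = 0 - (-54.42280000) = 54.42280000 eV
λ = hc/E = 1239.84 eV·nm / 54.42280000 eV = 22.781628 nm

This energy equals the ionization energy from the n = 2 state of Be³⁺.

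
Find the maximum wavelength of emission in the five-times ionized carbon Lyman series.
3.3751 nm

The longest wavelength corresponds to the smallest energy transition in the series.
The Lyman series has all transitions ending at n_f = 1.

For C⁵⁺ (Z = 6), the first line (α-line) is the jump from n = 2 to n = 1:
E_2 = -13.6057 × 6² / 2² = -122.451300 eV
E_1 = -13.6057 × 6² / 1² = -489.805200 eV
ΔE = E_2 - E_1 = 367.353900 eV

λ = hc/E = 1239.84 eV·nm / 367.353900 eV
λ = 3.3751 nm

This is the α-line of the Lyman series in C⁵⁺.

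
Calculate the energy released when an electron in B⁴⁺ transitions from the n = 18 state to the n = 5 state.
12.5559 eV

The energy levels are E_n = -13.6057 Z² eV / n².

Energy at n = 18: E_18 = -13.6057 × 5² / 18² = -1.0498225 eV
Energy at n = 5: E_5 = -13.6057 × 5² / 5² = -13.6057000 eV

For emission (electron falling to lower state), the photon energy is:
E_photon = E_18 - E_5 = |-1.0498225 - (-13.6057000)|
E_photon = 12.5559 eV

This energy is carried away by the emitted photon.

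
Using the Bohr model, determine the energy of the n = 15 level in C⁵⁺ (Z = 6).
-2.1769 eV

For hydrogen-like ions, the energy levels scale with Z²:
E_n = -13.6057 Z² / n² eV

For C⁵⁺ (Z = 6) at n = 15:
E_15 = -13.6057 × 6² / 15²
E_15 = -13.6057 × 36 / 225
E_15 = -489.8052 / 225
E_15 = -2.1769 eV

The energy is 36 times more negative than hydrogen at the same n due to the stronger nuclear charge.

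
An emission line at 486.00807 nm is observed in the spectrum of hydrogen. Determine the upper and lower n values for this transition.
n = 4 → n = 2

First, find the photon energy from the wavelength (hc = 1239.84 eV·nm):
E = hc/λ = 1239.84 eV·nm / 486.00807 nm = 2.5510688 eV

The energy levels of hydrogen satisfy E_n = -13.6057 / n² eV, so an emission n_i → n_f releases
ΔE = 13.6057 × (1/n_f² − 1/n_i²) eV.

Setting ΔE equal to the photon energy:
1/n_f² − 1/n_i² = 2.5510688 / 13.6057 = 0.18750000

Since 1/n_i² must be positive, we need 1/n_f² > 0.18750000, i.e. n_f ≤ 2. For each allowed n_f, solve n_i = (1/n_f² − 0.18750000)^(−1/2) and check whether it is a whole number:
  n_f = 1: 1/n_i² = 1.00000000 − 0.18750000 = 0.81250000 → n_i = 1.109  (not an integer) ✗
  n_f = 2: 1/n_i² = 0.25000000 − 0.18750000 = 0.06250000 → n_i = 4.000  → integer, n_i = 4 ✓

Only n_f = 2 gives an integer upper level, n_i = 4.

The transition is from n = 4 to n = 2 (emission).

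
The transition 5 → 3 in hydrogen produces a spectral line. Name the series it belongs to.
Paschen series

The spectral series in hydrogen are named based on the final (lower) energy level:
- Lyman series: n_final = 1 (ultraviolet)
- Balmer series: n_final = 2 (visible/near-UV)
- Paschen series: n_final = 3 (infrared)
- Brackett series: n_final = 4 (infrared)
- Pfund series: n_final = 5 (far infrared)

Since this transition ends at n = 3, it belongs to the Paschen series.

For reference, this 5 → 3 line has photon energy
ΔE = 13.6057 eV × (1/3² - 1/5²) = 0.967516444 eV,
corresponding to wavelength λ = hc/ΔE = 1239.84 eV·nm / 0.967516444 eV = 1281.467 nm in the infrared region.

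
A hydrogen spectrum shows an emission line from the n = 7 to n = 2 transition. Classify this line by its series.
Balmer series

The spectral series in hydrogen are named based on the final (lower) energy level:
- Lyman series: n_final = 1 (ultraviolet)
- Balmer series: n_final = 2 (visible/near-UV)
- Paschen series: n_final = 3 (infrared)
- Brackett series: n_final = 4 (infrared)
- Pfund series: n_final = 5 (far infrared)

Since this transition ends at n = 2, it belongs to the Balmer series.

For reference, this 7 → 2 line has photon energy
ΔE = 13.6057 eV × (1/2² - 1/7²) = 3.123757653 eV,
corresponding to wavelength λ = hc/ΔE = 1239.84 eV·nm / 3.123757653 eV = 396.90659 nm in the visible/near-UV region.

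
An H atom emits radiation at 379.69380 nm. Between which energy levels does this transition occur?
n = 10 → n = 2

First, find the photon energy from the wavelength (hc = 1239.84 eV·nm):
E = hc/λ = 1239.84 eV·nm / 379.69380 nm = 3.2653680 eV

The energy levels of hydrogen satisfy E_n = -13.6057 / n² eV, so an emission n_i → n_f releases
ΔE = 13.6057 × (1/n_f² − 1/n_i²) eV.

Setting ΔE equal to the photon energy:
1/n_f² − 1/n_i² = 3.2653680 / 13.6057 = 0.24000000

Since 1/n_i² must be positive, we need 1/n_f² > 0.24000000, i.e. n_f ≤ 2. For each allowed n_f, solve n_i = (1/n_f² − 0.24000000)^(−1/2) and check whether it is a whole number:
  n_f = 1: 1/n_i² = 1.00000000 − 0.24000000 = 0.76000000 → n_i = 1.147  (not an integer) ✗
  n_f = 2: 1/n_i² = 0.25000000 − 0.24000000 = 0.01000000 → n_i = 10.000  → integer, n_i = 10 ✓

Only n_f = 2 gives an integer upper level, n_i = 10.

The transition is from n = 10 to n = 2 (emission).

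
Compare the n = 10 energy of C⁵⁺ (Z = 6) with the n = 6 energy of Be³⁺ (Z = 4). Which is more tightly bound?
Be³⁺ at n = 6 (E = -6.05 eV)

Using E_n = -13.6057 Z² / n² eV:

C⁵⁺ (Z = 6) at n = 10:
E = -13.6057 × 6² / 10² = -13.6057 × 36 / 100 = -4.89805 eV

Be³⁺ (Z = 4) at n = 6:
E = -13.6057 × 4² / 6² = -13.6057 × 16 / 36 = -6.04698 eV

Since -6.04698 eV < -4.89805 eV,
Be³⁺ at n = 6 is more tightly bound (requires more energy to ionize).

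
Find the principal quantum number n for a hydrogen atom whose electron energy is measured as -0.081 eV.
n = 13

The exact energy levels follow E_n = -13.6057 eV / n².

The measured value (-0.081 eV) is reported to only 2 significant figures, so we must test candidate n values and see which one matches to that precision.

Candidate energies:
  n = 11:  E = -13.6057/11² = -0.11244 eV
  n = 12:  E = -13.6057/12² = -0.09448 eV
  n = 13:  E = -13.6057/13² = -0.08051 eV  ← matches
  n = 14:  E = -13.6057/14² = -0.06942 eV
  n = 15:  E = -13.6057/15² = -0.06047 eV

Checking against the measurement of -0.081 eV (2 sig figs), only n = 13 agrees:
E_13 = -0.08051 eV, which rounds to -0.081 eV ✓

Therefore n = 13.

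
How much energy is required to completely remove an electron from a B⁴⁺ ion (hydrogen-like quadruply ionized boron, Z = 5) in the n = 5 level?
13.605700 eV

The ionization energy is the energy needed to remove the electron completely (n → ∞).

For a hydrogen-like ion with Z = 5, E_n = -13.6057 Z² / n² eV.

At n = 5: E_5 = -13.6057 × 5² / 5² = -13.605700000 eV
At n = ∞: E_∞ = 0 eV

Ionization energy = E_∞ - E_5 = 0 - (-13.605700000) = 13.605700000 eV
Ionization energy ≈ 13.605700 eV

This is also called the binding energy of the electron in state n = 5.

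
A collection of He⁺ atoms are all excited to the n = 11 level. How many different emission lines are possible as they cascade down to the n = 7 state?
10

The electron can occupy levels n = 7, 8, ..., 11 during de-excitation — that is m = 11 - 7 + 1 = 5 distinct levels.

The number of distinct spectral lines equals the number of ways to choose 2 of these m levels (each pair gives one possible emission transition):

Number of lines = m(m-1)/2 = 5×4/2 = 10

These correspond to all possible transitions between the 5 levels:
11 → 10, 11 → 9, 11 → 8, 11 → 7, 10 → 9, 10 → 8, 10 → 7, 9 → 8...

Each transition produces a photon with a unique energy (and thus wavelength). This count does not depend on Z.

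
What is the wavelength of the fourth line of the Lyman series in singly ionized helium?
23.730863 nm

The lines of a series are numbered from the longest wavelength (smallest ΔE) outward; the fourth line is the transition from n = n_f + 4 to n_f.
The Lyman series has all transitions ending at n_f = 1.

For He⁺ (Z = 2), the fourth line (δ-line) is the jump from n = 5 to n = 1:
E_5 = -13.6057 × 2² / 5² = -2.17691200 eV
E_1 = -13.6057 × 2² / 1² = -54.42280000 eV
ΔE = E_5 - E_1 = 52.24588800 eV

λ = hc/E = 1239.84 eV·nm / 52.24588800 eV
λ = 23.730863 nm

This is the δ-line of the Lyman series in He⁺.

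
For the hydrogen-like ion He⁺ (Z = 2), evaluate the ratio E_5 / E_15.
9.000

Using E_n = -13.6057 Z² / n² eV with Z = 2:

E_5 = -13.6057 × 2² / 5² = -54.4228 / 25 = -2.176912000 eV
E_15 = -13.6057 × 2² / 15² = -54.4228 / 225 = -0.241879111 eV

The ratio is:
E_5/E_15 = (-2.176912000) / (-0.241879111)
E_5/E_15 = (-54.4228/25) / (-54.4228/225)
E_5/E_15 = 225/25
E_5/E_15 = 9.000
(Note: the Z² factors cancel in the ratio.)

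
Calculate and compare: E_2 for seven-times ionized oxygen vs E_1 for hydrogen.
O⁷⁺ at n = 2 (E = -217.6912 eV)

Using E_n = -13.6057 Z² / n² eV:

O⁷⁺ (Z = 8) at n = 2:
E = -13.6057 × 8² / 2² = -13.6057 × 64 / 4 = -217.6912000 eV

H (Z = 1) at n = 1:
E = -13.6057 × 1² / 1² = -13.6057 × 1 / 1 = -13.6057000 eV

Since -217.6912000 eV < -13.6057000 eV,
O⁷⁺ at n = 2 is more tightly bound (requires more energy to ionize).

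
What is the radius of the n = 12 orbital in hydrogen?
7.6202 nm (or 76.2015 Å)

The Bohr radius formula is:
r_n = n² a₀ / Z

where a₀ = 0.0529177 nm is the Bohr radius.

For H (Z = 1) at n = 12:
r_12 = 12² × 0.0529177 nm / 1
r_12 = 144 × 0.0529177 nm / 1
r_12 = 7.62015 nm / 1
r_12 = 7.6202 nm

The electron orbits at approximately 7.6202 nm from the nucleus.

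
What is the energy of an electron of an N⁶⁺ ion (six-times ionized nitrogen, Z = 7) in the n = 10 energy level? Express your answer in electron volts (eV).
-6.67 eV

The energy levels of a hydrogen-like atom are given by:
E_n = -13.6057 Z² / n² eV  (with Z = 7 for N⁶⁺)

For n = 10:
E_10 = -13.6057 × 7² / 10²
E_10 = -13.6057 × 49 / 100
E_10 = -6.67 eV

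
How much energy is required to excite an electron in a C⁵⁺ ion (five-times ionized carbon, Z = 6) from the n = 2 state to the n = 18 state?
120.940 eV

The energy levels of a hydrogen-like atom are E_n = -13.6057 Z² eV / n².

Energy at n = 2: E_2 = -13.6057 × 6² / 2² = -122.451300 eV
Energy at n = 18: E_18 = -13.6057 × 6² / 18² = -1.511744 eV

The excitation energy is the difference:
ΔE = E_18 - E_2
ΔE = -1.511744 - (-122.451300)
ΔE = 120.940 eV

Since this is positive, energy must be absorbed (photon absorption).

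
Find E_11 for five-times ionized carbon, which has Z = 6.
-4.048 eV

For hydrogen-like ions, the energy levels scale with Z²:
E_n = -13.6057 Z² / n² eV

For C⁵⁺ (Z = 6) at n = 11:
E_11 = -13.6057 × 6² / 11²
E_11 = -13.6057 × 36 / 121
E_11 = -489.8052 / 121
E_11 = -4.048 eV

The energy is 36 times more negative than hydrogen at the same n due to the stronger nuclear charge.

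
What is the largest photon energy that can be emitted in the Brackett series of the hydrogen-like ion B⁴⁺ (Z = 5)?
21.259 eV

The series limit corresponds to the transition from n = ∞ to n = 4.
This is the highest energy (shortest wavelength) transition in the Brackett series.

E_∞ = 0 eV
E_4 = -13.6057 × 5² / 4² = -21.259 eV

Energy at series limit:
ΔE = E_∞ - E_4 = 0 - (-21.259) = 21.259 eV

This energy equals the ionization energy from the n = 4 state of B⁴⁺.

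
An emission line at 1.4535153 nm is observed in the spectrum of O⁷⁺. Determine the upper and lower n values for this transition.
n = 7 → n = 1

First, find the photon energy from the wavelength (hc = 1239.84 eV·nm):
E = hc/λ = 1239.84 eV·nm / 1.4535153 nm = 852.99412 eV

The energy levels of O⁷⁺ satisfy E_n = -13.6057 × 8² / n² eV, so an emission n_i → n_f releases
ΔE = 13.6057 × 8² × (1/n_f² − 1/n_i²) eV.

Setting ΔE equal to the photon energy:
1/n_f² − 1/n_i² = 852.99412 / (13.6057 × 8²) = 0.97959187

Since 1/n_i² must be positive, we need 1/n_f² > 0.97959187, i.e. n_f ≤ 1. For each allowed n_f, solve n_i = (1/n_f² − 0.97959187)^(−1/2) and check whether it is a whole number:
  n_f = 1: 1/n_i² = 1.00000000 − 0.97959187 = 0.02040813 → n_i = 7.000  → integer, n_i = 7 ✓

Only n_f = 1 gives an integer upper level, n_i = 7.

The transition is from n = 7 to n = 1 (emission).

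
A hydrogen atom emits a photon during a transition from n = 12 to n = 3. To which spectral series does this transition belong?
Paschen series

The spectral series in hydrogen are named based on the final (lower) energy level:
- Lyman series: n_final = 1 (ultraviolet)
- Balmer series: n_final = 2 (visible/near-UV)
- Paschen series: n_final = 3 (infrared)
- Brackett series: n_final = 4 (infrared)
- Pfund series: n_final = 5 (far infrared)

Since this transition ends at n = 3, it belongs to the Paschen series.

For reference, this 12 → 3 line has photon energy
ΔE = 13.6057 eV × (1/3² - 1/12²) = 1.417260 eV,
corresponding to wavelength λ = hc/ΔE = 1239.84 eV·nm / 1.417260 eV = 874.81 nm in the infrared region.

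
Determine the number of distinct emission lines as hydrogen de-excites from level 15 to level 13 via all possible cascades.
3

The electron can occupy levels n = 13, 14, ..., 15 during de-excitation — that is m = 15 - 13 + 1 = 3 distinct levels.

The number of distinct spectral lines equals the number of ways to choose 2 of these m levels (each pair gives one possible emission transition):

Number of lines = m(m-1)/2 = 3×2/2 = 3

These correspond to all possible transitions between the 3 levels:
15 → 14, 15 → 13, 14 → 13

Each transition produces a photon with a unique energy (and thus wavelength). This count does not depend on Z.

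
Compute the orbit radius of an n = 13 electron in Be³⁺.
2.2358 nm (or 22.3577 Å)

The Bohr radius formula is:
r_n = n² a₀ / Z

where a₀ = 0.0529177 nm is the Bohr radius.

For Be³⁺ (Z = 4) at n = 13:
r_13 = 13² × 0.0529177 nm / 4
r_13 = 169 × 0.0529177 nm / 4
r_13 = 8.94309 nm / 4
r_13 = 2.2358 nm

The electron orbits at approximately 2.2358 nm from the nucleus.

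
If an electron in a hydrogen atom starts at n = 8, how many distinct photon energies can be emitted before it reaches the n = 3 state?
15

The electron can occupy levels n = 3, 4, ..., 8 during de-excitation — that is m = 8 - 3 + 1 = 6 distinct levels.

The number of distinct spectral lines equals the number of ways to choose 2 of these m levels (each pair gives one possible emission transition):

Number of lines = m(m-1)/2 = 6×5/2 = 15

These correspond to all possible transitions between the 6 levels:
8 → 7, 8 → 6, 8 → 5, 8 → 4, 8 → 3, 7 → 6, 7 → 5, 7 → 4...

Each transition produces a photon with a unique energy (and thus wavelength). This count does not depend on Z.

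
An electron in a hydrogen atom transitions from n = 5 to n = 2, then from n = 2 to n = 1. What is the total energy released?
13.061472 eV

The energy levels of hydrogen are E_n = -13.6057 / n² eV.

First transition (5 → 2):
ΔE₁ = |E_2 - E_5|
ΔE₁ = |-3.401425000000 - (-0.544228000000)| = 2.857197000 eV

Second transition (2 → 1):
ΔE₂ = |E_1 - E_2|
ΔE₂ = |-13.605700000000 - (-3.401425000000)| = 10.204275000 eV

Total energy released:
E_total = ΔE₁ + ΔE₂ = 2.857197000 + 10.204275000 = 13.061472 eV

Note: This equals the direct transition 5 → 1: 13.061472 eV ✓
Energy is conserved regardless of the path taken.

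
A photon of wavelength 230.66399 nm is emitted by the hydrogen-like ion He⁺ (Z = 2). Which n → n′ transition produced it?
n = 9 → n = 3

First, find the photon energy from the wavelength (hc = 1239.84 eV·nm):
E = hc/λ = 1239.84 eV·nm / 230.66399 nm = 5.3750913 eV

The energy levels of He⁺ satisfy E_n = -13.6057 × 2² / n² eV, so an emission n_i → n_f releases
ΔE = 13.6057 × 2² × (1/n_f² − 1/n_i²) eV.

Setting ΔE equal to the photon energy:
1/n_f² − 1/n_i² = 5.3750913 / (13.6057 × 2²) = 0.098765431

Since 1/n_i² must be positive, we need 1/n_f² > 0.098765431, i.e. n_f ≤ 3. For each allowed n_f, solve n_i = (1/n_f² − 0.098765431)^(−1/2) and check whether it is a whole number:
  n_f = 1: 1/n_i² = 1.000000000 − 0.098765431 = 0.901234569 → n_i = 1.053  (not an integer) ✗
  n_f = 2: 1/n_i² = 0.250000000 − 0.098765431 = 0.151234569 → n_i = 2.571  (not an integer) ✗
  n_f = 3: 1/n_i² = 0.111111111 − 0.098765431 = 0.012345680 → n_i = 9.000  → integer, n_i = 9 ✓

Only n_f = 3 gives an integer upper level, n_i = 9.

The transition is from n = 9 to n = 3 (emission).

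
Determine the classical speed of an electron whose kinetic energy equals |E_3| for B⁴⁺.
3.64615e+06 m/s (or 1.22% of c)

The binding energy at n = 3 for B⁴⁺ is:
E_3 = -13.6057 × 5²/3² = -37.7936111 eV
|E_3| = 37.7936111 eV

Convert to Joules:
KE = 37.7936111 eV × (1.602177 × 10⁻¹⁹ J/eV) = 6.0552054e-18 J

Using KE = ½mv²:
v = √(2·KE/m_e)
v = √(2 × 6.0552054e-18 J / 9.10938 × 10⁻³¹ kg)
v = 3.64615e+06 m/s

This is approximately 1.22% the speed of light.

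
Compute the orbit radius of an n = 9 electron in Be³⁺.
1.071584 nm (or 10.715839 Å)

The Bohr radius formula is:
r_n = n² a₀ / Z

where a₀ = 0.052917721 nm is the Bohr radius.

For Be³⁺ (Z = 4) at n = 9:
r_9 = 9² × 0.052917721 nm / 4
r_9 = 81 × 0.052917721 nm / 4
r_9 = 4.2863354 nm / 4
r_9 = 1.071584 nm

The electron orbits at approximately 1.071584 nm from the nucleus.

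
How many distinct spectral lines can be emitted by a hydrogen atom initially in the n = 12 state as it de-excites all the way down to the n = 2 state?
55

The electron can occupy levels n = 2, 3, ..., 12 during de-excitation — that is m = 12 - 2 + 1 = 11 distinct levels.

The number of distinct spectral lines equals the number of ways to choose 2 of these m levels (each pair gives one possible emission transition):

Number of lines = m(m-1)/2 = 11×10/2 = 55

These correspond to all possible transitions between the 11 levels:
12 → 11, 12 → 10, 12 → 9, 12 → 8, 12 → 7, 12 → 6, 12 → 5, 12 → 4...

Each transition produces a photon with a unique energy (and thus wavelength). This count does not depend on Z.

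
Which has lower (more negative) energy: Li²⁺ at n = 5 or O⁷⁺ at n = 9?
O⁷⁺ at n = 9 (E = -10.75018 eV)

Using E_n = -13.6057 Z² / n² eV:

Li²⁺ (Z = 3) at n = 5:
E = -13.6057 × 3² / 5² = -13.6057 × 9 / 25 = -4.89805200 eV

O⁷⁺ (Z = 8) at n = 9:
E = -13.6057 × 8² / 9² = -13.6057 × 64 / 81 = -10.75018272 eV

Since -10.75018272 eV < -4.89805200 eV,
O⁷⁺ at n = 9 is more tightly bound (requires more energy to ionize).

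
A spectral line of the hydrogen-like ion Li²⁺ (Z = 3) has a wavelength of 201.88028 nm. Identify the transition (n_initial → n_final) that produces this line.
n = 9 → n = 4

First, find the photon energy from the wavelength (hc = 1239.84 eV·nm):
E = hc/λ = 1239.84 eV·nm / 201.88028 nm = 6.1414617 eV

The energy levels of Li²⁺ satisfy E_n = -13.6057 × 3² / n² eV, so an emission n_i → n_f releases
ΔE = 13.6057 × 3² × (1/n_f² − 1/n_i²) eV.

Setting ΔE equal to the photon energy:
1/n_f² − 1/n_i² = 6.1414617 / (13.6057 × 3²) = 0.050154320

Since 1/n_i² must be positive, we need 1/n_f² > 0.050154320, i.e. n_f ≤ 4. For each allowed n_f, solve n_i = (1/n_f² − 0.050154320)^(−1/2) and check whether it is a whole number:
  n_f = 1: 1/n_i² = 1.000000000 − 0.050154320 = 0.949845680 → n_i = 1.026  (not an integer) ✗
  n_f = 2: 1/n_i² = 0.250000000 − 0.050154320 = 0.199845680 → n_i = 2.237  (not an integer) ✗
  n_f = 3: 1/n_i² = 0.111111111 − 0.050154320 = 0.060956791 → n_i = 4.050  (not an integer) ✗
  n_f = 4: 1/n_i² = 0.062500000 − 0.050154320 = 0.012345680 → n_i = 9.000  → integer, n_i = 9 ✓

Only n_f = 4 gives an integer upper level, n_i = 9.

The transition is from n = 9 to n = 4 (emission).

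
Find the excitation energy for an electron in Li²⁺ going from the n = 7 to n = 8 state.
0.586 eV

The energy levels of a hydrogen-like atom are E_n = -13.6057 Z² eV / n².

Energy at n = 7: E_7 = -13.6057 × 3² / 7² = -2.499006 eV
Energy at n = 8: E_8 = -13.6057 × 3² / 8² = -1.913302 eV

The excitation energy is the difference:
ΔE = E_8 - E_7
ΔE = -1.913302 - (-2.499006)
ΔE = 0.586 eV

Since this is positive, energy must be absorbed (photon absorption).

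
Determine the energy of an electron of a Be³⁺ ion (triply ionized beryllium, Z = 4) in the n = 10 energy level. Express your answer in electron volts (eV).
-2.177 eV

The energy levels of a hydrogen-like atom are given by:
E_n = -13.6057 Z² / n² eV  (with Z = 4 for Be³⁺)

For n = 10:
E_10 = -13.6057 × 4² / 10²
E_10 = -13.6057 × 16 / 100
E_10 = -2.177 eV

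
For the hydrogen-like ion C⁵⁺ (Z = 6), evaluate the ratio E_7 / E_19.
7.37

Using E_n = -13.6057 Z² / n² eV with Z = 6:

E_7 = -13.6057 × 6² / 7² = -489.8052 / 49 = -9.99602449 eV
E_19 = -13.6057 × 6² / 19² = -489.8052 / 361 = -1.35680111 eV

The ratio is:
E_7/E_19 = (-9.99602449) / (-1.35680111)
E_7/E_19 = (-489.8052/49) / (-489.8052/361)
E_7/E_19 = 361/49
E_7/E_19 = 7.37
(Note: the Z² factors cancel in the ratio.)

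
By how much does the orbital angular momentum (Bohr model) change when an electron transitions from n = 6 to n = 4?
2.109e-34 J·s (or 2ℏ)

In the Bohr model, L_n = nℏ where ℏ = 1.05457e-34 J·s.

L_6 = 6ℏ = 6.32742e-34 J·s
L_4 = 4ℏ = 4.21828e-34 J·s

ΔL = L_6 - L_4 = (6 - 4)ℏ = 2ℏ
ΔL = 2 × 1.05457e-34 J·s = 2.109e-34 J·s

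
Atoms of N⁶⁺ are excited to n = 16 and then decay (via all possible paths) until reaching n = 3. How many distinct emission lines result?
91

The electron can occupy levels n = 3, 4, ..., 16 during de-excitation — that is m = 16 - 3 + 1 = 14 distinct levels.

The number of distinct spectral lines equals the number of ways to choose 2 of these m levels (each pair gives one possible emission transition):

Number of lines = m(m-1)/2 = 14×13/2 = 91

These correspond to all possible transitions between the 14 levels:
16 → 15, 16 → 14, 16 → 13, 16 → 12, 16 → 11, 16 → 10, 16 → 9, 16 → 8...

Each transition produces a photon with a unique energy (and thus wavelength). This count does not depend on Z.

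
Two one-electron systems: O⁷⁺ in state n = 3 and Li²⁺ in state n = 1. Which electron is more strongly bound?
Li²⁺ at n = 1 (E = -122.451300 eV)

Using E_n = -13.6057 Z² / n² eV:

O⁷⁺ (Z = 8) at n = 3:
E = -13.6057 × 8² / 3² = -13.6057 × 64 / 9 = -96.751644444 eV

Li²⁺ (Z = 3) at n = 1:
E = -13.6057 × 3² / 1² = -13.6057 × 9 / 1 = -122.451300000 eV

Since -122.451300000 eV < -96.751644444 eV,
Li²⁺ at n = 1 is more tightly bound (requires more energy to ionize).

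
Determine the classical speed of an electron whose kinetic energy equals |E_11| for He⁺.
3.978e+05 m/s (or 0.13268% of c)

The binding energy at n = 11 for He⁺ is:
E_11 = -13.6057 × 2²/11² = -0.4497752 eV
|E_11| = 0.4497752 eV

Convert to Joules:
KE = 0.4497752 eV × (1.602177 × 10⁻¹⁹ J/eV) = 7.20619e-20 J

Using KE = ½mv²:
v = √(2·KE/m_e)
v = √(2 × 7.20619e-20 J / 9.10938 × 10⁻³¹ kg)
v = 3.978e+05 m/s

This is approximately 0.13268% the speed of light.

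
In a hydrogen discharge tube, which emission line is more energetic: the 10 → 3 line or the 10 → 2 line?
10 → 2

Calculate the energy for each transition:

Transition 10 → 3:
ΔE₁ = |E_3 - E_10| = |-13.6057/3² - (-13.6057/10²)|
ΔE₁ = |-1.511744444 - (-0.136057000)| = 1.375687 eV

Transition 10 → 2:
ΔE₂ = |E_2 - E_10| = |-13.6057/2² - (-13.6057/10²)|
ΔE₂ = |-3.401425000 - (-0.136057000)| = 3.265368 eV

Since 3.265368 eV > 1.375687 eV, the transition 10 → 2 emits the more energetic photon.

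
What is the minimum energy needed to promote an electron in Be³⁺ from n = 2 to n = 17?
53.669543 eV

The energy levels of a hydrogen-like atom are E_n = -13.6057 Z² eV / n².

Energy at n = 2: E_2 = -13.6057 × 4² / 2² = -54.422800000 eV
Energy at n = 17: E_17 = -13.6057 × 4² / 17² = -0.753256747 eV

The excitation energy is the difference:
ΔE = E_17 - E_2
ΔE = -0.753256747 - (-54.422800000)
ΔE = 53.669543 eV

Since this is positive, energy must be absorbed (photon absorption).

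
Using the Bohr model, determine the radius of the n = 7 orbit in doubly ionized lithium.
0.864323 nm (or 8.643228 Å)

The Bohr radius formula is:
r_n = n² a₀ / Z

where a₀ = 0.052917721 nm is the Bohr radius.

For Li²⁺ (Z = 3) at n = 7:
r_7 = 7² × 0.052917721 nm / 3
r_7 = 49 × 0.052917721 nm / 3
r_7 = 2.5929683 nm / 3
r_7 = 0.864323 nm

The electron orbits at approximately 0.864323 nm from the nucleus.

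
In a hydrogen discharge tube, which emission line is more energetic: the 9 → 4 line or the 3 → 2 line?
3 → 2

Calculate the energy for each transition:

Transition 9 → 4:
ΔE₁ = |E_4 - E_9| = |-13.6057/4² - (-13.6057/9²)|
ΔE₁ = |-0.850356250000 - (-0.167971604938)| = 0.682384645 eV

Transition 3 → 2:
ΔE₂ = |E_2 - E_3| = |-13.6057/2² - (-13.6057/3²)|
ΔE₂ = |-3.401425000000 - (-1.511744444444)| = 1.889680556 eV

Since 1.889680556 eV > 0.682384645 eV, the transition 3 → 2 emits the more energetic photon.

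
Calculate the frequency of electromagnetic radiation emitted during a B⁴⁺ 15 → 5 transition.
2.9243e+15 Hz

First, find the transition energy:
E_15 = -13.6057 × 5² / 15² = -1.5117444 eV
E_5 = -13.6057 × 5² / 5² = -13.6057000 eV
|ΔE| = |E_5 - E_15| = 12.0939556 eV

Convert to Joules: E = 12.0939556 eV × (1.602177 × 10⁻¹⁹ J/eV) = 1.937666e-18 J

Using E = hf:
f = E/h = 1.937666e-18 J / (6.62607 × 10⁻³⁴ J·s)
f = 2.9243e+15 Hz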